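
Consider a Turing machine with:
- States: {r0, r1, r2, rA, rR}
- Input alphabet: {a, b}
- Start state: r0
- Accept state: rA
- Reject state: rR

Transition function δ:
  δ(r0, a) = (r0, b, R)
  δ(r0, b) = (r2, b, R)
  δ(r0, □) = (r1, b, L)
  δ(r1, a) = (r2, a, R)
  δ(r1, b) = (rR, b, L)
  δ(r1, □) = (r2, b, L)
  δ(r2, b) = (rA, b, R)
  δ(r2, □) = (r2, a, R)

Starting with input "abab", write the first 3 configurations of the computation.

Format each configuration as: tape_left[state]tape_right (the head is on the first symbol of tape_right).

Transitions applied:
Step 1: δ(r0, a) = (r0, b, R)
Step 2: δ(r0, b) = (r2, b, R)

The first 3 configurations are:
[r0]abab ⊢ b[r0]bab ⊢ bb[r2]ab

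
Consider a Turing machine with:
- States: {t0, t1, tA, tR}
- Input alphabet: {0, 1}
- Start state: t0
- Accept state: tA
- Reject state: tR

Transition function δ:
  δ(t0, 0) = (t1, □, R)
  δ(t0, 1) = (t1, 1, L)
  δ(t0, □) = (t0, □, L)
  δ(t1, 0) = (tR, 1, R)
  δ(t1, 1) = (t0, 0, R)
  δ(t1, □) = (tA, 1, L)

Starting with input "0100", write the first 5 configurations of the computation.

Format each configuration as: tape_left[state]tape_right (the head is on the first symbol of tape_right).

Transitions applied:
Step 1: δ(t0, 0) = (t1, □, R)
Step 2: δ(t1, 1) = (t0, 0, R)
Step 3: δ(t0, 0) = (t1, □, R)
Step 4: δ(t1, 0) = (tR, 1, R)

The first 5 configurations are:
[t0]0100 ⊢ □[t1]100 ⊢ □0[t0]00 ⊢ □0□[t1]0 ⊢ □0□1[tR]□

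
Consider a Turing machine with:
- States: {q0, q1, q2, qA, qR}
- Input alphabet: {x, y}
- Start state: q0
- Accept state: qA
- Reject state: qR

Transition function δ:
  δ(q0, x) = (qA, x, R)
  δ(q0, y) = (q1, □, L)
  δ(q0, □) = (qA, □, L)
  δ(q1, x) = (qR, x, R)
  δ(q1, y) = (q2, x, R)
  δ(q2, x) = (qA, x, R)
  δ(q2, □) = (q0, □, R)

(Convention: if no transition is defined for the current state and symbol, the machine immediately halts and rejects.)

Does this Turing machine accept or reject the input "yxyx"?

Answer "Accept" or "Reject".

Execution trace:
Initial: [q0]yxyx
Step 1: δ(q0, y) = (q1, □, L) → [q1]□□xyx

No transition is defined for δ(q1, □). By convention the machine halts and rejects.

Answer: Reject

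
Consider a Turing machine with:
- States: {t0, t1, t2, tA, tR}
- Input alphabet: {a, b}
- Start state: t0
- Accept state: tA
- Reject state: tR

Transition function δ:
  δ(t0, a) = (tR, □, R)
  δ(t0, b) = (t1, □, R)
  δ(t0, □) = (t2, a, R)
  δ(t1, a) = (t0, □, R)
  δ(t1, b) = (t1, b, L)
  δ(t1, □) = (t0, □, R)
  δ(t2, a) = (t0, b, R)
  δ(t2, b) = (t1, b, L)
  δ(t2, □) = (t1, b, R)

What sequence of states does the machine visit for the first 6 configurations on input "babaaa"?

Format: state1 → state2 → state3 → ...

Execution trace:
Initial: [t0]babaaa
Step 1: δ(t0, b) = (t1, □, R) → □[t1]abaaa
Step 2: δ(t1, a) = (t0, □, R) → □□[t0]baaa
Step 3: δ(t0, b) = (t1, □, R) → □□□[t1]aaa
Step 4: δ(t1, a) = (t0, □, R) → □□□□[t0]aa
Step 5: δ(t0, a) = (tR, □, R) → □□□□□[tR]a

The machine reaches the reject state tR and halts.

State sequence: t0 → t1 → t0 → t1 → t0 → tR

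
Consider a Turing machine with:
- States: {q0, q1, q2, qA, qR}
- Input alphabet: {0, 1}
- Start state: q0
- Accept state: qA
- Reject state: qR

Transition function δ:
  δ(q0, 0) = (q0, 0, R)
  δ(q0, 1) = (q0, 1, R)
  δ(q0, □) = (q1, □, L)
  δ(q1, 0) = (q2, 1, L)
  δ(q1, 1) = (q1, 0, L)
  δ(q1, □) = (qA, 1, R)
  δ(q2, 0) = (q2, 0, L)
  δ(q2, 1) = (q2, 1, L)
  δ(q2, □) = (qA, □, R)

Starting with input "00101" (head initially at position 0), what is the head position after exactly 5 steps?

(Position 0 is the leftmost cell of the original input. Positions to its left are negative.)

Execution trace (head position shown):
Step 0: [q0]00101  (head at position 0)
Step 1: move right → 0[q0]0101  (head at position 1)
Step 2: move right → 00[q0]101  (head at position 2)
Step 3: move right → 001[q0]01  (head at position 3)
Step 4: move right → 0010[q0]1  (head at position 4)
Step 5: move right → 00101[q0]□  (head at position 5)

After 5 steps, the head is at position 5.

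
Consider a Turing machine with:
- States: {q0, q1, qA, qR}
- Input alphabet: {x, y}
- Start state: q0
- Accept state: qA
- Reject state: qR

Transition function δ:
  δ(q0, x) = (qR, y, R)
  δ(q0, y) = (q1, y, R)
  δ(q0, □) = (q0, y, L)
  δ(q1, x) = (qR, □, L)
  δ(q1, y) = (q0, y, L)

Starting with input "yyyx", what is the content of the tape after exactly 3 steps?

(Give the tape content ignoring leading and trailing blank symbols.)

Execution trace:
Initial: [q0]yyyx
Step 1: δ(q0, y) = (q1, y, R) → y[q1]yyx
Step 2: δ(q1, y) = (q0, y, L) → [q0]yyyx
Step 3: δ(q0, y) = (q1, y, R) → y[q1]yyx

After 3 steps, the tape (ignoring leading/trailing blanks) is: yyyx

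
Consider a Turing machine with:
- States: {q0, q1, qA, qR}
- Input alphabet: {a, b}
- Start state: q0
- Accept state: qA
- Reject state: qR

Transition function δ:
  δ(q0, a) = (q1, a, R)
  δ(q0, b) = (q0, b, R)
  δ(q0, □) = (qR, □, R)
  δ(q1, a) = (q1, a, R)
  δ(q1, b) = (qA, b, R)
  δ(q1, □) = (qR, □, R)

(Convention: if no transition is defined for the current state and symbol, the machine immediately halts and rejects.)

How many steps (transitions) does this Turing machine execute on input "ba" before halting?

Execution trace:
Initial: [q0]ba
Step 1: δ(q0, b) = (q0, b, R) → b[q0]a
Step 2: δ(q0, a) = (q1, a, R) → ba[q1]□
Step 3: δ(q1, □) = (qR, □, R) → ba□[qR]□

The machine reaches the reject state qR and halts.

The machine executed 3 steps before halting.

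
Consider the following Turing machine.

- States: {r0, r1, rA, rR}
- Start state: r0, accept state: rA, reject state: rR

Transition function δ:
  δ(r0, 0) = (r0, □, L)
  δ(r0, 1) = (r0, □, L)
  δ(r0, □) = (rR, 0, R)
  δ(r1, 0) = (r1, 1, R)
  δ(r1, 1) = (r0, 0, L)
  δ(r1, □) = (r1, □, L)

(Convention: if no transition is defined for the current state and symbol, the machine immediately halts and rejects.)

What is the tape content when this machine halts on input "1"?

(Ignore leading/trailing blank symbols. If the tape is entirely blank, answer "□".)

Execution trace:
Initial: [r0]1
Step 1: δ(r0, 1) = (r0, □, L) → [r0]□□
Step 2: δ(r0, □) = (rR, 0, R) → 0[rR]□

The machine reaches the reject state rR and halts.

Final tape (ignoring leading/trailing blanks): 0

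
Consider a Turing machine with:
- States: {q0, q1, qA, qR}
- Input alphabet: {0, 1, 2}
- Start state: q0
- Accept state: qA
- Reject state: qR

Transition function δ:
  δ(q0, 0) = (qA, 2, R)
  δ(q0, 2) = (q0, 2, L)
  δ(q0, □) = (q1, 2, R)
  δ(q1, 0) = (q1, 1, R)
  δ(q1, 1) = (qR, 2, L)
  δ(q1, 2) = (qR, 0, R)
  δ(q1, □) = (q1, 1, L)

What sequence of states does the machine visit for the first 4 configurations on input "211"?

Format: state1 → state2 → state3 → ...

Execution trace:
Initial: [q0]211
Step 1: δ(q0, 2) = (q0, 2, L) → [q0]□211
Step 2: δ(q0, □) = (q1, 2, R) → 2[q1]211
Step 3: δ(q1, 2) = (qR, 0, R) → 20[qR]11

The machine reaches the reject state qR and halts.

State sequence: q0 → q0 → q1 → qR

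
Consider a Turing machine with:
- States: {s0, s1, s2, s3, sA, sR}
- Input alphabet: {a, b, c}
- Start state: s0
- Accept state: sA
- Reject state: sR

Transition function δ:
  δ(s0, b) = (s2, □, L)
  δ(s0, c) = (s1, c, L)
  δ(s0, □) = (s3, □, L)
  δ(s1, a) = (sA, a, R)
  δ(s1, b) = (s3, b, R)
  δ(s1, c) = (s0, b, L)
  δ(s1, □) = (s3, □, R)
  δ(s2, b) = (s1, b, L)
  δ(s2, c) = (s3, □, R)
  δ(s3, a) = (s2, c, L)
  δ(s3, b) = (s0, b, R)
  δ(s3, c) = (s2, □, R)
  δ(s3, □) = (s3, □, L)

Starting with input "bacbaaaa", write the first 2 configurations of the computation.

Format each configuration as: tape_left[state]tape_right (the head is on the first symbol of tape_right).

Transitions applied:
Step 1: δ(s0, b) = (s2, □, L)

The first 2 configurations are:
[s0]bacbaaaa ⊢ [s2]□□acbaaaa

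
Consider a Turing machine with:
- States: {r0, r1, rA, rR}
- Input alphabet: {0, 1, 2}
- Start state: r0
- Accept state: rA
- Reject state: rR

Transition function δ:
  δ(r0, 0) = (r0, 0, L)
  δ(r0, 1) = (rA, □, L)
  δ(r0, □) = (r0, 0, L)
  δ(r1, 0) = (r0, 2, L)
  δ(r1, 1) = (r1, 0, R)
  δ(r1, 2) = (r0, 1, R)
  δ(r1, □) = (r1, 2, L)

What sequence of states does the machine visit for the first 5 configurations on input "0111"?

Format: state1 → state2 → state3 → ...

Execution trace:
Initial: [r0]0111
Step 1: δ(r0, 0) = (r0, 0, L) → [r0]□0111
Step 2: δ(r0, □) = (r0, 0, L) → [r0]□00111
Step 3: δ(r0, □) = (r0, 0, L) → [r0]□000111
Step 4: δ(r0, □) = (r0, 0, L) → [r0]□0000111

State sequence: r0 → r0 → r0 → r0 → r0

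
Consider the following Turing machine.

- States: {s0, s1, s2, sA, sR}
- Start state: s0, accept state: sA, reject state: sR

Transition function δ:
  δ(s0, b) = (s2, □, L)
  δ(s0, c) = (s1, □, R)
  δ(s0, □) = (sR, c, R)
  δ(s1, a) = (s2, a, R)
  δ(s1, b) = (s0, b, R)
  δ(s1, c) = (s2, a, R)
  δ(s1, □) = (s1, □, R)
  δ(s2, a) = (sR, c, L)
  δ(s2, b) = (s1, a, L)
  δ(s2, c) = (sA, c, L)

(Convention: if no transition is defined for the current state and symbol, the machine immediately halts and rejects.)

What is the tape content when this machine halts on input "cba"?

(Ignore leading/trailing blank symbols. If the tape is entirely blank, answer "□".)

Execution trace:
Initial: [s0]cba
Step 1: δ(s0, c) = (s1, □, R) → □[s1]ba
Step 2: δ(s1, b) = (s0, b, R) → □b[s0]a

No transition is defined for δ(s0, a). By convention the machine halts and rejects.

Final tape (ignoring leading/trailing blanks): ba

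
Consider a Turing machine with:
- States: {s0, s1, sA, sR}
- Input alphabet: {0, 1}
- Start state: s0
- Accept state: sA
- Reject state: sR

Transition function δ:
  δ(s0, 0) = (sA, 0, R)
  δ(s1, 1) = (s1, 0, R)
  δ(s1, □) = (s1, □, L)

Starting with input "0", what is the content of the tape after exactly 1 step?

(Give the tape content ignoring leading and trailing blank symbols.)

Execution trace:
Initial: [s0]0
Step 1: δ(s0, 0) = (sA, 0, R) → 0[sA]□

The machine reaches the accept state sA and halts.

After 1 step, the tape (ignoring leading/trailing blanks) is: 0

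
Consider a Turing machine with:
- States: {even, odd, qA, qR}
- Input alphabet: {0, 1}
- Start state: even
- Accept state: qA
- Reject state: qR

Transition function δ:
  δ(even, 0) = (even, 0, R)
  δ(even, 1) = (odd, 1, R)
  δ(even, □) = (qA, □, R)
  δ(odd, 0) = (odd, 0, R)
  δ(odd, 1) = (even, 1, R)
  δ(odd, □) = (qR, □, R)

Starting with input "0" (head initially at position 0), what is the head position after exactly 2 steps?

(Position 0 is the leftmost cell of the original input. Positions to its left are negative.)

Execution trace (head position shown):
Step 0: [even]0  (head at position 0)
Step 1: move right → 0[even]□  (head at position 1)
Step 2: move right → 0□[qA]□  (head at position 2)

After 2 steps, the head is at position 2.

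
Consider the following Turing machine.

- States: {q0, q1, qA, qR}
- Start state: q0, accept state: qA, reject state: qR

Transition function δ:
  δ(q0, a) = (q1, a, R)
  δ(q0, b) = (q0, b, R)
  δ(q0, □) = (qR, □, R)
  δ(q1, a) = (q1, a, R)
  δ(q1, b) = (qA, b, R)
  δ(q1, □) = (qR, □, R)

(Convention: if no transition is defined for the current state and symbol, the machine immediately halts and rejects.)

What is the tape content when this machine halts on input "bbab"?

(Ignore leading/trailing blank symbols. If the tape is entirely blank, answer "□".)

Execution trace:
Initial: [q0]bbab
Step 1: δ(q0, b) = (q0, b, R) → b[q0]bab
Step 2: δ(q0, b) = (q0, b, R) → bb[q0]ab
Step 3: δ(q0, a) = (q1, a, R) → bba[q1]b
Step 4: δ(q1, b) = (qA, b, R) → bbab[qA]□

The machine reaches the accept state qA and halts.

Final tape (ignoring leading/trailing blanks): bbab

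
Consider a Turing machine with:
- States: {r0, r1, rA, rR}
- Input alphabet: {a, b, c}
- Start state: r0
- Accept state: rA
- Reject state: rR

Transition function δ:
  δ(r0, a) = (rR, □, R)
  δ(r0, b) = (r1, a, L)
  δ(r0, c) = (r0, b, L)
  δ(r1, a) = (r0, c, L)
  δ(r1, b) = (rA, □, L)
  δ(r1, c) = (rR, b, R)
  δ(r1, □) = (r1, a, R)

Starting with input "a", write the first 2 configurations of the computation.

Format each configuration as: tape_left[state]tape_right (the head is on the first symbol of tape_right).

Transitions applied:
Step 1: δ(r0, a) = (rR, □, R)

The first 2 configurations are:
[r0]a ⊢ □[rR]□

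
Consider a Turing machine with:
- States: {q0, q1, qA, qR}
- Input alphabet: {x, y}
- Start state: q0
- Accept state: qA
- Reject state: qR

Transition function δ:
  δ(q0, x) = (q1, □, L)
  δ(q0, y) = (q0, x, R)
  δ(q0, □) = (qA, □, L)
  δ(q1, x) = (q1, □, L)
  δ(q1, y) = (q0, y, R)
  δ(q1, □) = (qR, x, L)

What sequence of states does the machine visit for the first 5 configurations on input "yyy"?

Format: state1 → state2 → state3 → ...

Execution trace:
Initial: [q0]yyy
Step 1: δ(q0, y) = (q0, x, R) → x[q0]yy
Step 2: δ(q0, y) = (q0, x, R) → xx[q0]y
Step 3: δ(q0, y) = (q0, x, R) → xxx[q0]□
Step 4: δ(q0, □) = (qA, □, L) → xx[qA]x□

The machine reaches the accept state qA and halts.

State sequence: q0 → q0 → q0 → q0 → qA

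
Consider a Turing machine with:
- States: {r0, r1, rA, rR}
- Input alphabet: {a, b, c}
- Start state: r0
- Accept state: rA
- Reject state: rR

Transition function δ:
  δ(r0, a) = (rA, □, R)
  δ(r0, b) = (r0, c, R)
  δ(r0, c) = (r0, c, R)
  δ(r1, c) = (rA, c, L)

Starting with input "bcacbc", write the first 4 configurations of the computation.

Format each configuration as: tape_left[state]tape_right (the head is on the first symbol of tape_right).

Transitions applied:
Step 1: δ(r0, b) = (r0, c, R)
Step 2: δ(r0, c) = (r0, c, R)
Step 3: δ(r0, a) = (rA, □, R)

The first 4 configurations are:
[r0]bcacbc ⊢ c[r0]cacbc ⊢ cc[r0]acbc ⊢ cc□[rA]cbc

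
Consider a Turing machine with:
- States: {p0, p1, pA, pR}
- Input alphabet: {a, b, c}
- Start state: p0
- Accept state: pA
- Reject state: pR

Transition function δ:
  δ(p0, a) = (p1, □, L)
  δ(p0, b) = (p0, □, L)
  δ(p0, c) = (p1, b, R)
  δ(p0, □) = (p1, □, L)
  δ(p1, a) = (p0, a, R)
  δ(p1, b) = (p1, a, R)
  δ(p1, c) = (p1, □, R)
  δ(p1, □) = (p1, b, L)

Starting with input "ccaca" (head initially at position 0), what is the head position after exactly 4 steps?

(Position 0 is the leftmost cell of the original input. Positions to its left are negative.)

Execution trace (head position shown):
Step 0: [p0]ccaca  (head at position 0)
Step 1: move right → b[p1]caca  (head at position 1)
Step 2: move right → b□[p1]aca  (head at position 2)
Step 3: move right → b□a[p0]ca  (head at position 3)
Step 4: move right → b□ab[p1]a  (head at position 4)

After 4 steps, the head is at position 4.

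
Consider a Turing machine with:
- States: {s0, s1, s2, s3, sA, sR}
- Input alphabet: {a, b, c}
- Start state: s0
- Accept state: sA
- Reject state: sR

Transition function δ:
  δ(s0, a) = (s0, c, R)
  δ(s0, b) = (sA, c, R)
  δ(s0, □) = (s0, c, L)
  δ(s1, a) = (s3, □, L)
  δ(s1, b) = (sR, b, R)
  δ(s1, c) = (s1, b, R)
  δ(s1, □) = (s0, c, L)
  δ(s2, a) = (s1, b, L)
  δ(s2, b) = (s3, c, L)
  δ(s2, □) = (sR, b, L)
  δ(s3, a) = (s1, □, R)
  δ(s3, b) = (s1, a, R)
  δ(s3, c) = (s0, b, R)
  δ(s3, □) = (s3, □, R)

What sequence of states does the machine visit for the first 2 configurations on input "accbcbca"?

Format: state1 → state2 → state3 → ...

Execution trace:
Initial: [s0]accbcbca
Step 1: δ(s0, a) = (s0, c, R) → c[s0]ccbcbca

No transition is defined for δ(s0, c). By convention the machine halts and rejects.

State sequence: s0 → s0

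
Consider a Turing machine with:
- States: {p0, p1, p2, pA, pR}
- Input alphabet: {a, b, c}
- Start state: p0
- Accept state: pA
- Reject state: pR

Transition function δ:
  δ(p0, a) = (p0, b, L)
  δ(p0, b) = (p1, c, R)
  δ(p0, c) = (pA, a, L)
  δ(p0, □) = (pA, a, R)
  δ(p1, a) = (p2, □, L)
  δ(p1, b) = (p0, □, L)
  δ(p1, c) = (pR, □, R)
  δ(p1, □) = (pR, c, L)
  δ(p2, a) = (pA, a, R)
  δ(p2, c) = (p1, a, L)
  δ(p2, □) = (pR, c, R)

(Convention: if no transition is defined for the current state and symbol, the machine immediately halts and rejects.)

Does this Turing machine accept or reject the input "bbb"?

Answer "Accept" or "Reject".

Execution trace:
Initial: [p0]bbb
Step 1: δ(p0, b) = (p1, c, R) → c[p1]bb
Step 2: δ(p1, b) = (p0, □, L) → [p0]c□b
Step 3: δ(p0, c) = (pA, a, L) → [pA]□a□b

The machine reaches the accept state pA and halts.

Answer: Accept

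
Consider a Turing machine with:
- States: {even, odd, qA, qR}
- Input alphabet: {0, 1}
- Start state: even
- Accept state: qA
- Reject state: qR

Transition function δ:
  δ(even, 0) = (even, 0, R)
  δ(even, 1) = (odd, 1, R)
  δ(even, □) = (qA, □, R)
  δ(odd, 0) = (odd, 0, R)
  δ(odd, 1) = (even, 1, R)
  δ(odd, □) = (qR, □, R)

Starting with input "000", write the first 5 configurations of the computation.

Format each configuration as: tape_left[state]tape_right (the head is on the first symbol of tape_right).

Transitions applied:
Step 1: δ(even, 0) = (even, 0, R)
Step 2: δ(even, 0) = (even, 0, R)
Step 3: δ(even, 0) = (even, 0, R)
Step 4: δ(even, □) = (qA, □, R)

The first 5 configurations are:
[even]000 ⊢ 0[even]00 ⊢ 00[even]0 ⊢ 000[even]□ ⊢ 000□[qA]□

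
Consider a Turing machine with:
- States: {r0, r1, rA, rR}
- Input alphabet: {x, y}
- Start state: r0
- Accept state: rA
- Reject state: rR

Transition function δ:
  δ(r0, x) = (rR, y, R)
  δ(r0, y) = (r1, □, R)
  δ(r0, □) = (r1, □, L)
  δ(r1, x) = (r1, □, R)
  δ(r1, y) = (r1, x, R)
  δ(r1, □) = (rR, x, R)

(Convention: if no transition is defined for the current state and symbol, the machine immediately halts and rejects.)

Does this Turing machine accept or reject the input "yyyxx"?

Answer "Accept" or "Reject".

Execution trace:
Initial: [r0]yyyxx
Step 1: δ(r0, y) = (r1, □, R) → □[r1]yyxx
Step 2: δ(r1, y) = (r1, x, R) → □x[r1]yxx
Step 3: δ(r1, y) = (r1, x, R) → □xx[r1]xx
Step 4: δ(r1, x) = (r1, □, R) → □xx□[r1]x
Step 5: δ(r1, x) = (r1, □, R) → □xx□□[r1]□
Step 6: δ(r1, □) = (rR, x, R) → □xx□□x[rR]□

The machine reaches the reject state rR and halts.

Answer: Reject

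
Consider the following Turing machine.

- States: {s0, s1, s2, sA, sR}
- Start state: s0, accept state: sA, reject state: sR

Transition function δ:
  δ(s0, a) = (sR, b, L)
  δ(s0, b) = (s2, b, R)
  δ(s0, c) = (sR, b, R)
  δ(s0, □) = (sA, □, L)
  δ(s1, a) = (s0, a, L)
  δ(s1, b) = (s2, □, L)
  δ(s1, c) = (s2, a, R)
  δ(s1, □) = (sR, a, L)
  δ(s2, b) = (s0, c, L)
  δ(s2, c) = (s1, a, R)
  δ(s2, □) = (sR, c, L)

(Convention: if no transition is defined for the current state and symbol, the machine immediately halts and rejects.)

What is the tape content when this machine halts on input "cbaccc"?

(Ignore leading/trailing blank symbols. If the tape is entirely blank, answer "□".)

Execution trace:
Initial: [s0]cbaccc
Step 1: δ(s0, c) = (sR, b, R) → b[sR]baccc

The machine reaches the reject state sR and halts.

Final tape (ignoring leading/trailing blanks): bbaccc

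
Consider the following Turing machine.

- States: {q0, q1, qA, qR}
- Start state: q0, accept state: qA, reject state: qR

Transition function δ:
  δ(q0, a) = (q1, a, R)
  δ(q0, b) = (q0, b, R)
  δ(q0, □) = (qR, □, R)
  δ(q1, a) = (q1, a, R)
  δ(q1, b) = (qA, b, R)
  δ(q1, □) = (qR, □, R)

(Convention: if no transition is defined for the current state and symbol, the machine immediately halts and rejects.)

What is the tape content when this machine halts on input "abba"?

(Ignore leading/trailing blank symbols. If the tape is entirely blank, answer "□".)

Execution trace:
Initial: [q0]abba
Step 1: δ(q0, a) = (q1, a, R) → a[q1]bba
Step 2: δ(q1, b) = (qA, b, R) → ab[qA]ba

The machine reaches the accept state qA and halts.

Final tape (ignoring leading/trailing blanks): abba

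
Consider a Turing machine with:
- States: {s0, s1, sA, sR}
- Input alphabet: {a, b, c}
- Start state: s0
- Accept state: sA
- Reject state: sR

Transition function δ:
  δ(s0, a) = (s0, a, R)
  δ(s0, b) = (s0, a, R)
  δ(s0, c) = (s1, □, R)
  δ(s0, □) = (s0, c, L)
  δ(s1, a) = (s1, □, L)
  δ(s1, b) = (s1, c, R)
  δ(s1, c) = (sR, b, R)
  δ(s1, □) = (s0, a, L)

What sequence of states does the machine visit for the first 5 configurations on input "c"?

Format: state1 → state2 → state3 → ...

Execution trace:
Initial: [s0]c
Step 1: δ(s0, c) = (s1, □, R) → □[s1]□
Step 2: δ(s1, □) = (s0, a, L) → [s0]□a
Step 3: δ(s0, □) = (s0, c, L) → [s0]□ca
Step 4: δ(s0, □) = (s0, c, L) → [s0]□cca

State sequence: s0 → s1 → s0 → s0 → s0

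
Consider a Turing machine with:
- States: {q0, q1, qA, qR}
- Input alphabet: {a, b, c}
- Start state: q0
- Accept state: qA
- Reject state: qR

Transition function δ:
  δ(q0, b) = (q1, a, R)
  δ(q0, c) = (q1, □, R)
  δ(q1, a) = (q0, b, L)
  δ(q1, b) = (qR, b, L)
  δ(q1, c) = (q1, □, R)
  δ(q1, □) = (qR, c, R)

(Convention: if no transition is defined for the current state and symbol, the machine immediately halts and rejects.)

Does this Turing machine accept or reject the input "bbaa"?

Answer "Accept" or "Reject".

Execution trace:
Initial: [q0]bbaa
Step 1: δ(q0, b) = (q1, a, R) → a[q1]baa
Step 2: δ(q1, b) = (qR, b, L) → [qR]abaa

The machine reaches the reject state qR and halts.

Answer: Reject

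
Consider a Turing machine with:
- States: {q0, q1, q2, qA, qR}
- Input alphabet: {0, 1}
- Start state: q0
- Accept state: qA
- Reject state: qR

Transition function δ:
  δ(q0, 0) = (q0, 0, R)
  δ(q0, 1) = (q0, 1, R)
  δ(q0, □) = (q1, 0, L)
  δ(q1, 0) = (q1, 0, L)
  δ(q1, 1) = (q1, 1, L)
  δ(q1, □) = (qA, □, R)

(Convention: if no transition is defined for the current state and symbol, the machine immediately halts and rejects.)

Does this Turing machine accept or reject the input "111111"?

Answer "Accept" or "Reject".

Execution trace:
Initial: [q0]111111
Step 1: δ(q0, 1) = (q0, 1, R) → 1[q0]11111
Step 2: δ(q0, 1) = (q0, 1, R) → 11[q0]1111
Step 3: δ(q0, 1) = (q0, 1, R) → 111[q0]111
Step 4: δ(q0, 1) = (q0, 1, R) → 1111[q0]11
Step 5: δ(q0, 1) = (q0, 1, R) → 11111[q0]1
Step 6: δ(q0, 1) = (q0, 1, R) → 111111[q0]□
Step 7: δ(q0, □) = (q1, 0, L) → 11111[q1]10
Step 8: δ(q1, 1) = (q1, 1, L) → 1111[q1]110
Step 9: δ(q1, 1) = (q1, 1, L) → 111[q1]1110
Step 10: δ(q1, 1) = (q1, 1, L) → 11[q1]11110
Step 11: δ(q1, 1) = (q1, 1, L) → 1[q1]111110
Step 12: δ(q1, 1) = (q1, 1, L) → [q1]1111110
Step 13: δ(q1, 1) = (q1, 1, L) → [q1]□1111110
Step 14: δ(q1, □) = (qA, □, R) → □[qA]1111110

The machine reaches the accept state qA and halts.

Answer: Accept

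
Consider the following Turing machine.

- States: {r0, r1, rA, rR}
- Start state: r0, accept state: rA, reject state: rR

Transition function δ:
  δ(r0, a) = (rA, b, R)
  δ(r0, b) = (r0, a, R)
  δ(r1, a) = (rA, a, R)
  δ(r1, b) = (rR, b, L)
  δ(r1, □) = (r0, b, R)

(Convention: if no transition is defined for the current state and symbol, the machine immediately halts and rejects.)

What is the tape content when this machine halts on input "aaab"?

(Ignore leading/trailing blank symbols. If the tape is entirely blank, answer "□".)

Execution trace:
Initial: [r0]aaab
Step 1: δ(r0, a) = (rA, b, R) → b[rA]aab

The machine reaches the accept state rA and halts.

Final tape (ignoring leading/trailing blanks): baab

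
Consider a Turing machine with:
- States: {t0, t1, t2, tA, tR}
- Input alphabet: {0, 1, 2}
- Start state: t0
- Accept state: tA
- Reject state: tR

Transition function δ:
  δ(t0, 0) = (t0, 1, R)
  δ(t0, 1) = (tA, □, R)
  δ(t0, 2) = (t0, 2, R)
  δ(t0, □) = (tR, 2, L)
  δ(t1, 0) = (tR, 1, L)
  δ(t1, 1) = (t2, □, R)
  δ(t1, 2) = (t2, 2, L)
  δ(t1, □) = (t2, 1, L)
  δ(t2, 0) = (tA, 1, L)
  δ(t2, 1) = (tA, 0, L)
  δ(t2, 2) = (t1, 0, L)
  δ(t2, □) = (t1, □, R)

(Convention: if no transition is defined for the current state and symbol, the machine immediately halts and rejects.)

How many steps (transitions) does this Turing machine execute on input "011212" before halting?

Execution trace:
Initial: [t0]011212
Step 1: δ(t0, 0) = (t0, 1, R) → 1[t0]11212
Step 2: δ(t0, 1) = (tA, □, R) → 1□[tA]1212

The machine reaches the accept state tA and halts.

The machine executed 2 steps before halting.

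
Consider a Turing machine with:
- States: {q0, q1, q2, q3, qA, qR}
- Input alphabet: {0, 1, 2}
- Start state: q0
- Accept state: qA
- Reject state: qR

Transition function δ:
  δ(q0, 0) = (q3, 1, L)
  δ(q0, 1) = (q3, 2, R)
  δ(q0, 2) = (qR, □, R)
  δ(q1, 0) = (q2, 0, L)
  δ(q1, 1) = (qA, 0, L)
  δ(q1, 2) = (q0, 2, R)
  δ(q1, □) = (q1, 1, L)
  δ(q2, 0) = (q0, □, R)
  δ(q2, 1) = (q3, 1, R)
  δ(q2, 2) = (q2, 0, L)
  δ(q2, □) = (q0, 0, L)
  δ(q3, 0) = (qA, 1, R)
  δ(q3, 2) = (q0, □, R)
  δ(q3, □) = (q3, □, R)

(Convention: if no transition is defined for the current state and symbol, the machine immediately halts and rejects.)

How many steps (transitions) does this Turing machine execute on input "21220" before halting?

Execution trace:
Initial: [q0]21220
Step 1: δ(q0, 2) = (qR, □, R) → □[qR]1220

The machine reaches the reject state qR and halts.

The machine executed 1 step before halting.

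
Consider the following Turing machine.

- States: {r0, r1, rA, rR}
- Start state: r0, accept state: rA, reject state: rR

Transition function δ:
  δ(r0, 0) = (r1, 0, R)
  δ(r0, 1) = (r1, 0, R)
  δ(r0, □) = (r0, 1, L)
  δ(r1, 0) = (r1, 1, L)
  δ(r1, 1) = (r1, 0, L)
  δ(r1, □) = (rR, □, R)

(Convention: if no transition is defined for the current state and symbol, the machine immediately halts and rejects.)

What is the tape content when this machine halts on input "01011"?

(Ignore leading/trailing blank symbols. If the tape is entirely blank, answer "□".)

Execution trace:
Initial: [r0]01011
Step 1: δ(r0, 0) = (r1, 0, R) → 0[r1]1011
Step 2: δ(r1, 1) = (r1, 0, L) → [r1]00011
Step 3: δ(r1, 0) = (r1, 1, L) → [r1]□10011
Step 4: δ(r1, □) = (rR, □, R) → □[rR]10011

The machine reaches the reject state rR and halts.

Final tape (ignoring leading/trailing blanks): 10011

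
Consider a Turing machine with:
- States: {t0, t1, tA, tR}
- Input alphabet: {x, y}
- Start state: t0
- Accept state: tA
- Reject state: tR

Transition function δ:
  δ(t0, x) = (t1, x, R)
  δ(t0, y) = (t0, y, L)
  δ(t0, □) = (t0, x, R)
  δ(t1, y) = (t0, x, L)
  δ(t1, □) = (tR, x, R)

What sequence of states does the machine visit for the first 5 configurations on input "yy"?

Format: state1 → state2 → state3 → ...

Execution trace:
Initial: [t0]yy
Step 1: δ(t0, y) = (t0, y, L) → [t0]□yy
Step 2: δ(t0, □) = (t0, x, R) → x[t0]yy
Step 3: δ(t0, y) = (t0, y, L) → [t0]xyy
Step 4: δ(t0, x) = (t1, x, R) → x[t1]yy

State sequence: t0 → t0 → t0 → t0 → t1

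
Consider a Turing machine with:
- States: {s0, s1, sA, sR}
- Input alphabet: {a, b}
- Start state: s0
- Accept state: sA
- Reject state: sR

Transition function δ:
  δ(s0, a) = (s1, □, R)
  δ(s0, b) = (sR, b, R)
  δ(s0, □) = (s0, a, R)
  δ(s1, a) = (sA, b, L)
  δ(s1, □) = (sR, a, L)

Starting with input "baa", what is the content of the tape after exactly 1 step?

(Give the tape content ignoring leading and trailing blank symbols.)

Execution trace:
Initial: [s0]baa
Step 1: δ(s0, b) = (sR, b, R) → b[sR]aa

The machine reaches the reject state sR and halts.

After 1 step, the tape (ignoring leading/trailing blanks) is: baa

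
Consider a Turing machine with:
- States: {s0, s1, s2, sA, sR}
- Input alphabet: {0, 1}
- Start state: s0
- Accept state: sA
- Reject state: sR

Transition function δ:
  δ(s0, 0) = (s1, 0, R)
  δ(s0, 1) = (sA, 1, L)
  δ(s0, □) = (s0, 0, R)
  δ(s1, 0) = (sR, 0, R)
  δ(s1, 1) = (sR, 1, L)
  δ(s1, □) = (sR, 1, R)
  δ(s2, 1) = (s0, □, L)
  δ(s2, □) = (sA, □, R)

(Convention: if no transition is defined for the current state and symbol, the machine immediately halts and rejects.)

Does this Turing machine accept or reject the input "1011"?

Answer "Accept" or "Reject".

Execution trace:
Initial: [s0]1011
Step 1: δ(s0, 1) = (sA, 1, L) → [sA]□1011

The machine reaches the accept state sA and halts.

Answer: Accept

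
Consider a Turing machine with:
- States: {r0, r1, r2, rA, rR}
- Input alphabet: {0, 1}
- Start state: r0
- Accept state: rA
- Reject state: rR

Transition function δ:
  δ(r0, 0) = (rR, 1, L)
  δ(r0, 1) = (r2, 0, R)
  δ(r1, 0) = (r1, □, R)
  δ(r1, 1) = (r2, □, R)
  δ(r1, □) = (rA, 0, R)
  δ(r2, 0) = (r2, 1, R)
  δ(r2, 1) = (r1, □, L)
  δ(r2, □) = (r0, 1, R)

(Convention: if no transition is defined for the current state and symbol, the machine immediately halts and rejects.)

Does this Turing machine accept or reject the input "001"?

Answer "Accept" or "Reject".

Execution trace:
Initial: [r0]001
Step 1: δ(r0, 0) = (rR, 1, L) → [rR]□101

The machine reaches the reject state rR and halts.

Answer: Reject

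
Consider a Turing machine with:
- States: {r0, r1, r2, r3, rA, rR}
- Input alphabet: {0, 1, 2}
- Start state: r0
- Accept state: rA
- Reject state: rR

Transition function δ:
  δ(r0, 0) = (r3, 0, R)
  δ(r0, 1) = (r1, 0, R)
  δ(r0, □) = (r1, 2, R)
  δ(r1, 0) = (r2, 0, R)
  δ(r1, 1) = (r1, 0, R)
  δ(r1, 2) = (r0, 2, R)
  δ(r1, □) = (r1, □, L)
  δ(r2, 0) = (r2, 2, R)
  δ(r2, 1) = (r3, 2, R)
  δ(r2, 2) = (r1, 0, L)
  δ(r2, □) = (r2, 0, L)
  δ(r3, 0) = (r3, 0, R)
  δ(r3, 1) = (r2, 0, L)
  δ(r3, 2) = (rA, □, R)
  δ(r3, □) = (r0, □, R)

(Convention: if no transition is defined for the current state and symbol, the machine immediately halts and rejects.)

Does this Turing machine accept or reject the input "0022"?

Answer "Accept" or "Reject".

Execution trace:
Initial: [r0]0022
Step 1: δ(r0, 0) = (r3, 0, R) → 0[r3]022
Step 2: δ(r3, 0) = (r3, 0, R) → 00[r3]22
Step 3: δ(r3, 2) = (rA, □, R) → 00□[rA]2

The machine reaches the accept state rA and halts.

Answer: Accept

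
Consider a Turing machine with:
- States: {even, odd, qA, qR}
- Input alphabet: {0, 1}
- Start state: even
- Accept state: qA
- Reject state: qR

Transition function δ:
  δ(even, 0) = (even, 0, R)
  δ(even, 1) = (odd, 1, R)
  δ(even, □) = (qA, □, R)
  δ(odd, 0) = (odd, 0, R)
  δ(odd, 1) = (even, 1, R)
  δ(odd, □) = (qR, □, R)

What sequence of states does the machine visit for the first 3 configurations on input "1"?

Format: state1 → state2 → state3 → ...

Execution trace:
Initial: [even]1
Step 1: δ(even, 1) = (odd, 1, R) → 1[odd]□
Step 2: δ(odd, □) = (qR, □, R) → 1□[qR]□

The machine reaches the reject state qR and halts.

State sequence: even → odd → qR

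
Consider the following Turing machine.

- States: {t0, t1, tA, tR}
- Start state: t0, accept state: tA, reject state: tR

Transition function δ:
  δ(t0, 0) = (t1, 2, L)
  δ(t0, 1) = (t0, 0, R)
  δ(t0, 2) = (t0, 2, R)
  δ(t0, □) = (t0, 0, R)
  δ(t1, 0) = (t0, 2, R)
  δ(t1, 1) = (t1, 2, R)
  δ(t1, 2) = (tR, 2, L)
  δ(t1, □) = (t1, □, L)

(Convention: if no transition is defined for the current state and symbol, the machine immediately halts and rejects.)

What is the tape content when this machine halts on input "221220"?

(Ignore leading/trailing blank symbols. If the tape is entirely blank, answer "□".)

Execution trace:
Initial: [t0]221220
Step 1: δ(t0, 2) = (t0, 2, R) → 2[t0]21220
Step 2: δ(t0, 2) = (t0, 2, R) → 22[t0]1220
Step 3: δ(t0, 1) = (t0, 0, R) → 220[t0]220
Step 4: δ(t0, 2) = (t0, 2, R) → 2202[t0]20
Step 5: δ(t0, 2) = (t0, 2, R) → 22022[t0]0
Step 6: δ(t0, 0) = (t1, 2, L) → 2202[t1]22
Step 7: δ(t1, 2) = (tR, 2, L) → 220[tR]222

The machine reaches the reject state tR and halts.

Final tape (ignoring leading/trailing blanks): 220222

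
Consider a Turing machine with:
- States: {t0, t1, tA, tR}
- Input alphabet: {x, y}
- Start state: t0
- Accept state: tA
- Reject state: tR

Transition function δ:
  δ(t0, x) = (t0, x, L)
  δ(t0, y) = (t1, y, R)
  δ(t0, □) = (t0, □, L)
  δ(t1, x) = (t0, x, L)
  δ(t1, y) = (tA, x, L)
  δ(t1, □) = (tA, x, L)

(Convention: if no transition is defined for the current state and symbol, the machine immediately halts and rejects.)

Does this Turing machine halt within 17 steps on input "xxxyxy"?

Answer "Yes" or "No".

Execution trace:
Initial: [t0]xxxyxy
Step 1: δ(t0, x) = (t0, x, L) → [t0]□xxxyxy
Step 2: δ(t0, □) = (t0, □, L) → [t0]□□xxxyxy
Step 3: δ(t0, □) = (t0, □, L) → [t0]□□□xxxyxy
Step 4: δ(t0, □) = (t0, □, L) → [t0]□□□□xxxyxy
Step 5: δ(t0, □) = (t0, □, L) → [t0]□□□□□xxxyxy
Step 6: δ(t0, □) = (t0, □, L) → [t0]□□□□□□xxxyxy
Step 7: δ(t0, □) = (t0, □, L) → [t0]□□□□□□□xxxyxy
Step 8: δ(t0, □) = (t0, □, L) → [t0]□□□□□□□□xxxyxy
Step 9: δ(t0, □) = (t0, □, L) → [t0]□□□□□□□□□xxxyxy
Step 10: δ(t0, □) = (t0, □, L) → [t0]□□□□□□□□□□xxxyxy
Step 11: δ(t0, □) = (t0, □, L) → [t0]□□□□□□□□□□□xxxyxy
Step 12: δ(t0, □) = (t0, □, L) → [t0]□□□□□□□□□□□□xxxyxy
Step 13: δ(t0, □) = (t0, □, L) → [t0]□□□□□□□□□□□□□xxxyxy
Step 14: δ(t0, □) = (t0, □, L) → [t0]□□□□□□□□□□□□□□xxxyxy
Step 15: δ(t0, □) = (t0, □, L) → [t0]□□□□□□□□□□□□□□□xxxyxy
Step 16: δ(t0, □) = (t0, □, L) → [t0]□□□□□□□□□□□□□□□□xxxyxy
Step 17: δ(t0, □) = (t0, □, L) → [t0]□□□□□□□□□□□□□□□□□xxxyxy

The machine has not reached a halting state after 17 steps.
The machine did not halt within the 17-step bound.

Answer: No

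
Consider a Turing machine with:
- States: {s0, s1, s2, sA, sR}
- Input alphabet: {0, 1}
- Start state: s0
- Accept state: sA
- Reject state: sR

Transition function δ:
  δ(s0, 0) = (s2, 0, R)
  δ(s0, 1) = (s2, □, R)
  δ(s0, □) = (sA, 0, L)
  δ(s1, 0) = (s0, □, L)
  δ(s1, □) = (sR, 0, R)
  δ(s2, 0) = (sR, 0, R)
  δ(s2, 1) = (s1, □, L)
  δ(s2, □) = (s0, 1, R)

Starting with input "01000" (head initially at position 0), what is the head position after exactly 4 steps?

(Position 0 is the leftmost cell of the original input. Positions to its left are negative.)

Execution trace (head position shown):
Step 0: [s0]01000  (head at position 0)
Step 1: move right → 0[s2]1000  (head at position 1)
Step 2: move left → [s1]0□000  (head at position 0)
Step 3: move left → [s0]□□□000  (head at position -1)
Step 4: move left → [sA]□0□□000  (head at position -2)

After 4 steps, the head is at position -2.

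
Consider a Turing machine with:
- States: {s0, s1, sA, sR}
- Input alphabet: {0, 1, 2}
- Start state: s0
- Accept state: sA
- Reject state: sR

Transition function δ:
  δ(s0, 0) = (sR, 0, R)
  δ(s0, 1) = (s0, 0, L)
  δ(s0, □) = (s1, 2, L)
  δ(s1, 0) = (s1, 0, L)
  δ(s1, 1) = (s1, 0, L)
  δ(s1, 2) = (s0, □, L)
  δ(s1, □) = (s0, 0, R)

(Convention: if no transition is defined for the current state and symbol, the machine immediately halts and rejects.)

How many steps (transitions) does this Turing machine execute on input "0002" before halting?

Execution trace:
Initial: [s0]0002
Step 1: δ(s0, 0) = (sR, 0, R) → 0[sR]002

The machine reaches the reject state sR and halts.

The machine executed 1 step before halting.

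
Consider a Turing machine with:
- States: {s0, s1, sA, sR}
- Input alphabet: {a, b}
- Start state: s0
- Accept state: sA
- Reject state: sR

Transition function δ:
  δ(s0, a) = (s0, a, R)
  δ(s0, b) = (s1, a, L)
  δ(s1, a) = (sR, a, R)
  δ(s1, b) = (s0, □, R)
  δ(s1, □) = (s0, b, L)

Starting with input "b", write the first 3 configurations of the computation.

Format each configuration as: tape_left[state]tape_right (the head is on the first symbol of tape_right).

Transitions applied:
Step 1: δ(s0, b) = (s1, a, L)
Step 2: δ(s1, □) = (s0, b, L)

The first 3 configurations are:
[s0]b ⊢ [s1]□a ⊢ [s0]□ba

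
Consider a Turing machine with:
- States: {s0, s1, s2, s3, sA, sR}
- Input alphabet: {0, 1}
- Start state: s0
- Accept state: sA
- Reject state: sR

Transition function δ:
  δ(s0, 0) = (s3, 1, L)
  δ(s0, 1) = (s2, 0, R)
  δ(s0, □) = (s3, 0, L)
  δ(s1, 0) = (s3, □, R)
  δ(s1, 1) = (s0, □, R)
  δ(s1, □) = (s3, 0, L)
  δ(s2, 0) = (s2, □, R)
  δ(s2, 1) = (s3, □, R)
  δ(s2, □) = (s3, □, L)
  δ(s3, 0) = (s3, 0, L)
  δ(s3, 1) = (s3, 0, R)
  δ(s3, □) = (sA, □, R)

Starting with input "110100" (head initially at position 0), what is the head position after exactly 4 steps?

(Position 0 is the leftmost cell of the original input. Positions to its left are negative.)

Execution trace (head position shown):
Step 0: [s0]110100  (head at position 0)
Step 1: move right → 0[s2]10100  (head at position 1)
Step 2: move right → 0□[s3]0100  (head at position 2)
Step 3: move left → 0[s3]□0100  (head at position 1)
Step 4: move right → 0□[sA]0100  (head at position 2)

After 4 steps, the head is at position 2.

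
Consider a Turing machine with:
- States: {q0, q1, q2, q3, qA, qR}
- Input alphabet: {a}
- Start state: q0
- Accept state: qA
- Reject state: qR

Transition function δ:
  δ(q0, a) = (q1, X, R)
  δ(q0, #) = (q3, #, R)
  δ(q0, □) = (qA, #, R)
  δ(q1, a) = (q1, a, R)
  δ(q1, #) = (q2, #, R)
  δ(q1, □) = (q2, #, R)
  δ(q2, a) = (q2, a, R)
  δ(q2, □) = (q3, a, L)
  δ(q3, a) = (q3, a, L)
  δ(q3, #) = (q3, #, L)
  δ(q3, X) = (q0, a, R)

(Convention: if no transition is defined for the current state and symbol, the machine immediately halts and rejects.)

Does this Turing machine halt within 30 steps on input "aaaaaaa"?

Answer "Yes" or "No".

Execution trace:
Initial: [q0]aaaaaaa
Step 1: δ(q0, a) = (q1, X, R) → X[q1]aaaaaa
Step 2: δ(q1, a) = (q1, a, R) → Xa[q1]aaaaa
Step 3: δ(q1, a) = (q1, a, R) → Xaa[q1]aaaa
Step 4: δ(q1, a) = (q1, a, R) → Xaaa[q1]aaa
Step 5: δ(q1, a) = (q1, a, R) → Xaaaa[q1]aa
Step 6: δ(q1, a) = (q1, a, R) → Xaaaaa[q1]a
Step 7: δ(q1, a) = (q1, a, R) → Xaaaaaa[q1]□
Step 8: δ(q1, □) = (q2, #, R) → Xaaaaaa#[q2]□
Step 9: δ(q2, □) = (q3, a, L) → Xaaaaaa[q3]#a
Step 10: δ(q3, #) = (q3, #, L) → Xaaaaa[q3]a#a
Step 11: δ(q3, a) = (q3, a, L) → Xaaaa[q3]aa#a
Step 12: δ(q3, a) = (q3, a, L) → Xaaa[q3]aaa#a
Step 13: δ(q3, a) = (q3, a, L) → Xaa[q3]aaaa#a
Step 14: δ(q3, a) = (q3, a, L) → Xa[q3]aaaaa#a
Step 15: δ(q3, a) = (q3, a, L) → X[q3]aaaaaa#a
Step 16: δ(q3, a) = (q3, a, L) → [q3]Xaaaaaa#a
Step 17: δ(q3, X) = (q0, a, R) → a[q0]aaaaaa#a
Step 18: δ(q0, a) = (q1, X, R) → aX[q1]aaaaa#a
Step 19: δ(q1, a) = (q1, a, R) → aXa[q1]aaaa#a
Step 20: δ(q1, a) = (q1, a, R) → aXaa[q1]aaa#a
Step 21: δ(q1, a) = (q1, a, R) → aXaaa[q1]aa#a
Step 22: δ(q1, a) = (q1, a, R) → aXaaaa[q1]a#a
Step 23: δ(q1, a) = (q1, a, R) → aXaaaaa[q1]#a
Step 24: δ(q1, #) = (q2, #, R) → aXaaaaa#[q2]a
Step 25: δ(q2, a) = (q2, a, R) → aXaaaaa#a[q2]□
Step 26: δ(q2, □) = (q3, a, L) → aXaaaaa#[q3]aa
Step 27: δ(q3, a) = (q3, a, L) → aXaaaaa[q3]#aa
Step 28: δ(q3, #) = (q3, #, L) → aXaaaa[q3]a#aa
Step 29: δ(q3, a) = (q3, a, L) → aXaaa[q3]aa#aa
Step 30: δ(q3, a) = (q3, a, L) → aXaa[q3]aaa#aa

The machine has not reached a halting state after 30 steps.
The machine did not halt within the 30-step bound.

Answer: No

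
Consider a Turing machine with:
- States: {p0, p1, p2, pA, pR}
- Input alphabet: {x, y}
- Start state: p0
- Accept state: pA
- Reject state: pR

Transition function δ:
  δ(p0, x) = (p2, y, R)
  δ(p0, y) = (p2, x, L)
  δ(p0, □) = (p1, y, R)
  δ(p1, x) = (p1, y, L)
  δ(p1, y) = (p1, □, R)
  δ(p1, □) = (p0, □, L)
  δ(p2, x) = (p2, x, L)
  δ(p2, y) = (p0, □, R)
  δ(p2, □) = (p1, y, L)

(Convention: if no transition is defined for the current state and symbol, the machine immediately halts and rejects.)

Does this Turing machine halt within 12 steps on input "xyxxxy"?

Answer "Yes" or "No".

Execution trace:
Initial: [p0]xyxxxy
Step 1: δ(p0, x) = (p2, y, R) → y[p2]yxxxy
Step 2: δ(p2, y) = (p0, □, R) → y□[p0]xxxy
Step 3: δ(p0, x) = (p2, y, R) → y□y[p2]xxy
Step 4: δ(p2, x) = (p2, x, L) → y□[p2]yxxy
Step 5: δ(p2, y) = (p0, □, R) → y□□[p0]xxy
Step 6: δ(p0, x) = (p2, y, R) → y□□y[p2]xy
Step 7: δ(p2, x) = (p2, x, L) → y□□[p2]yxy
Step 8: δ(p2, y) = (p0, □, R) → y□□□[p0]xy
Step 9: δ(p0, x) = (p2, y, R) → y□□□y[p2]y
Step 10: δ(p2, y) = (p0, □, R) → y□□□y□[p0]□
Step 11: δ(p0, □) = (p1, y, R) → y□□□y□y[p1]□
Step 12: δ(p1, □) = (p0, □, L) → y□□□y□[p0]y□

The machine has not reached a halting state after 12 steps.
The machine did not halt within the 12-step bound.

Answer: No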